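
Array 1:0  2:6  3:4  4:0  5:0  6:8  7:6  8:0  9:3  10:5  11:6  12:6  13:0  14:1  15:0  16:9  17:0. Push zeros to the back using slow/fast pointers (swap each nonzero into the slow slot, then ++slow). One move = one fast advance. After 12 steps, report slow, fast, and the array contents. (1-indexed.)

slow=9, fast=13, a=[6, 4, 8, 6, 3, 5, 6, 6, 0, 0, 0, 0, 0, 1, 0, 9, 0]

(s=1,f=1) a[fast]=0 → fast++
(s=1,f=2) a[fast]=6≠0 swap→a[1]=6 → slow++,fast++
(s=2,f=3) a[fast]=4≠0 swap→a[2]=4 → slow++,fast++
(s=3,f=4) a[fast]=0 → fast++
(s=3,f=5) a[fast]=0 → fast++
(s=3,f=6) a[fast]=8≠0 swap→a[3]=8 → slow++,fast++
(s=4,f=7) a[fast]=6≠0 swap→a[4]=6 → slow++,fast++
(s=5,f=8) a[fast]=0 → fast++
(s=5,f=9) a[fast]=3≠0 swap→a[5]=3 → slow++,fast++
(s=6,f=10) a[fast]=5≠0 swap→a[6]=5 → slow++,fast++
(s=7,f=11) a[fast]=6≠0 swap→a[7]=6 → slow++,fast++
(s=8,f=12) a[fast]=6≠0 swap→a[8]=6 → slow++,fast++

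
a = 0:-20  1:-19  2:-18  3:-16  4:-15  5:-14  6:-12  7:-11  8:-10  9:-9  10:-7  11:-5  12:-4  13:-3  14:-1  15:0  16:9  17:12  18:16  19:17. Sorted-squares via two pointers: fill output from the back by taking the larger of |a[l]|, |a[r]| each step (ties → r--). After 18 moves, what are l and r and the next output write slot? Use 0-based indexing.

l=14, r=15, next write slot=1

l=0 r=19: |-20|>|17| out[19]=400, l++
l=1 r=19: |-19|>|17| out[18]=361, l++
l=2 r=19: |-18|>|17| out[17]=324, l++
l=3 r=19: |-16|<=|17| out[16]=289, r--
l=3 r=18: |-16|<=|16| out[15]=256, r--
l=3 r=17: |-16|>|12| out[14]=256, l++
l=4 r=17: |-15|>|12| out[13]=225, l++
l=5 r=17: |-14|>|12| out[12]=196, l++
l=6 r=17: |-12|<=|12| out[11]=144, r--
l=6 r=16: |-12|>|9| out[10]=144, l++
l=7 r=16: |-11|>|9| out[9]=121, l++
l=8 r=16: |-10|>|9| out[8]=100, l++
l=9 r=16: |-9|<=|9| out[7]=81, r--
l=9 r=15: |-9|>|0| out[6]=81, l++
l=10 r=15: |-7|>|0| out[5]=49, l++
l=11 r=15: |-5|>|0| out[4]=25, l++
l=12 r=15: |-4|>|0| out[3]=16, l++
l=13 r=15: |-3|>|0| out[2]=9, l++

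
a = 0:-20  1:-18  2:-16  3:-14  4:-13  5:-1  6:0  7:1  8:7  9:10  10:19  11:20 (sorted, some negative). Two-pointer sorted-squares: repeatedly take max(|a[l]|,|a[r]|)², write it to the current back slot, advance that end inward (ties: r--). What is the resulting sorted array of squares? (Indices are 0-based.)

l=0 r=11: |-20|<=|20| out[11]=400, r--
l=0 r=10: |-20|>|19| out[10]=400, l++
l=1 r=10: |-18|<=|19| out[9]=361, r--
l=1 r=9: |-18|>|10| out[8]=324, l++
l=2 r=9: |-16|>|10| out[7]=256, l++
l=3 r=9: |-14|>|10| out[6]=196, l++
l=4 r=9: |-13|>|10| out[5]=169, l++
l=5 r=9: |-1|<=|10| out[4]=100, r--
l=5 r=8: |-1|<=|7| out[3]=49, r--
l=5 r=7: |-1|<=|1| out[2]=1, r--
l=5 r=6: |-1|>|0| out[1]=1, l++
l=6 r=6: |0|<=|0| out[0]=0, r--

[0, 1, 1, 49, 100, 169, 196, 256, 324, 361, 400, 400]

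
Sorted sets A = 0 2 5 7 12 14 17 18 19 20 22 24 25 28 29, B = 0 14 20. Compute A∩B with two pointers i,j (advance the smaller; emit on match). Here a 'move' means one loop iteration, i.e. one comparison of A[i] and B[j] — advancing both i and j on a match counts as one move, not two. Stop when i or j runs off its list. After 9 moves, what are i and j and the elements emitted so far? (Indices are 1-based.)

i=10, j=3, emitted=[0, 14]

[i=1,j=1] 0==0 emit → i++,j++
[i=2,j=2] 2<14 → i++
[i=3,j=2] 5<14 → i++
[i=4,j=2] 7<14 → i++
[i=5,j=2] 12<14 → i++
[i=6,j=2] 14==14 emit → i++,j++
[i=7,j=3] 17<20 → i++
[i=8,j=3] 18<20 → i++
[i=9,j=3] 19<20 → i++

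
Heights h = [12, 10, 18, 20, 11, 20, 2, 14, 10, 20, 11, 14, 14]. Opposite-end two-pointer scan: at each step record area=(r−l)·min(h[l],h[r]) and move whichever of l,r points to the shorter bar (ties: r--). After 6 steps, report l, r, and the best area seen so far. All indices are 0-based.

l=0 r=12: min(12,14)*12=144 best=144 *, l++
l=1 r=12: min(10,14)*11=110 best=144, l++
l=2 r=12: min(18,14)*10=140 best=144, r--
l=2 r=11: min(18,14)*9=126 best=144, r--
l=2 r=10: min(18,11)*8=88 best=144, r--
l=2 r=9: min(18,20)*7=126 best=144, l++

l=3, r=9, best area=144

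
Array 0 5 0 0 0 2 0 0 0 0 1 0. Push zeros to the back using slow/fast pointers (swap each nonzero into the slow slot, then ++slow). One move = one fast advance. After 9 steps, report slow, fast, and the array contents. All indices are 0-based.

slow=2, fast=9, a=[5, 2, 0, 0, 0, 0, 0, 0, 0, 0, 1, 0]

slow=0 fast=0: a[fast]=0, fast++
slow=0 fast=1: a[fast]=5≠0 swap→a[0]=5, slow++,fast++
slow=1 fast=2: a[fast]=0, fast++
slow=1 fast=3: a[fast]=0, fast++
slow=1 fast=4: a[fast]=0, fast++
slow=1 fast=5: a[fast]=2≠0 swap→a[1]=2, slow++,fast++
slow=2 fast=6: a[fast]=0, fast++
slow=2 fast=7: a[fast]=0, fast++
slow=2 fast=8: a[fast]=0, fast++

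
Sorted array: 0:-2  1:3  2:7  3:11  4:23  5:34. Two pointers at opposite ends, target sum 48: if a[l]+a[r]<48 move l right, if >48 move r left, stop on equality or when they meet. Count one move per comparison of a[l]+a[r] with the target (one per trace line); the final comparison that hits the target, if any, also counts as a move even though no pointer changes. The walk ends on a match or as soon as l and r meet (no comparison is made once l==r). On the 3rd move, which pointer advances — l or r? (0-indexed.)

[0,5] -2+34=32 <48 → l++
[1,5] 3+34=37 <48 → l++
[2,5] 7+34=41 <48 → l++

l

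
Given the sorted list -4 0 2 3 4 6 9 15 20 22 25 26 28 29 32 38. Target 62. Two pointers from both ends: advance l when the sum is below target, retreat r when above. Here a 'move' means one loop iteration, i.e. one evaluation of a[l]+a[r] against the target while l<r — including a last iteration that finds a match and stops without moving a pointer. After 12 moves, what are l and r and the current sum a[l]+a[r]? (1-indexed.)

l=12, r=15, sum=58

[1,16] -4+38=34 <62 → l++
[2,16] 0+38=38 <62 → l++
[3,16] 2+38=40 <62 → l++
[4,16] 3+38=41 <62 → l++
[5,16] 4+38=42 <62 → l++
[6,16] 6+38=44 <62 → l++
[7,16] 9+38=47 <62 → l++
[8,16] 15+38=53 <62 → l++
[9,16] 20+38=58 <62 → l++
[10,16] 22+38=60 <62 → l++
[11,16] 25+38=63 >62 → r--
[11,15] 25+32=57 <62 → l++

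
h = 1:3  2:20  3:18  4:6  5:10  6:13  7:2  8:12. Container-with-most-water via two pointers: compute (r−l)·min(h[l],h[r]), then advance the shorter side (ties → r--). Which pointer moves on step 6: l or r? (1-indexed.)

[1,8] min(3,12)*7=21 best=21 * → l++
[2,8] min(20,12)*6=72 best=72 * → r--
[2,7] min(20,2)*5=10 best=72 → r--
[2,6] min(20,13)*4=52 best=72 → r--
[2,5] min(20,10)*3=30 best=72 → r--
[2,4] min(20,6)*2=12 best=72 → r--

r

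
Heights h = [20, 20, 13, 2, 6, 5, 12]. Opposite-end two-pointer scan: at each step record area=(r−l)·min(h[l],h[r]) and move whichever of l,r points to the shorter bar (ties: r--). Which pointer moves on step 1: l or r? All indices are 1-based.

r

[1,7] min(20,12)*6=72 best=72 * → r--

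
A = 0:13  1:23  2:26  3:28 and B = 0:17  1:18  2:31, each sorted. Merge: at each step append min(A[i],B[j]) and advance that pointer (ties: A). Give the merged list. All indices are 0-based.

[13, 17, 18, 23, 26, 28, 31]

i=0 j=0: A[i]=13<=B[j]=17 take 13, i++
i=1 j=0: A[i]=23>B[j]=17 take 17, j++
i=1 j=1: A[i]=23>B[j]=18 take 18, j++
i=1 j=2: A[i]=23<=B[j]=31 take 23, i++
i=2 j=2: A[i]=26<=B[j]=31 take 26, i++
i=3 j=2: A[i]=28<=B[j]=31 take 28, i++
i=4 j=2: A done, take B[j]=31, j++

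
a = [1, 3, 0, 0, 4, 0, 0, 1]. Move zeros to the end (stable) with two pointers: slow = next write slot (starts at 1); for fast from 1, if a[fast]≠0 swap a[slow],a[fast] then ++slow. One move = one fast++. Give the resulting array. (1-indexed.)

[1, 3, 4, 1, 0, 0, 0, 0]

slow=1 fast=1: a[fast]=1≠0 swap→a[1]=1, slow++,fast++
slow=2 fast=2: a[fast]=3≠0 swap→a[2]=3, slow++,fast++
slow=3 fast=3: a[fast]=0, fast++
slow=3 fast=4: a[fast]=0, fast++
slow=3 fast=5: a[fast]=4≠0 swap→a[3]=4, slow++,fast++
slow=4 fast=6: a[fast]=0, fast++
slow=4 fast=7: a[fast]=0, fast++
slow=4 fast=8: a[fast]=1≠0 swap→a[4]=1, slow++,fast++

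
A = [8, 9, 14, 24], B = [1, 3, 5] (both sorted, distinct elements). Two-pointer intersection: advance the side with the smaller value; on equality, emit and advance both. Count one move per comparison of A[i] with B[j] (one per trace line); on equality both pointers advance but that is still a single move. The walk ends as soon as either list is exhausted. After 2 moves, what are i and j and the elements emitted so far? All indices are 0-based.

[i=0,j=0] 8>1 → j++
[i=0,j=1] 8>3 → j++

i=0, j=2, emitted=[]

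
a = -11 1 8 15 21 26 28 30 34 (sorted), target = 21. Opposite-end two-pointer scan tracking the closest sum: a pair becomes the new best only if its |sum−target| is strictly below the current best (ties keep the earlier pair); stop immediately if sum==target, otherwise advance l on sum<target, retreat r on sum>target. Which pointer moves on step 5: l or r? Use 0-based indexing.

l=0 r=8: -11+34=23 d=2 *, r--
l=0 r=7: -11+30=19 d=2, l++
l=1 r=7: 1+30=31 d=10, r--
l=1 r=6: 1+28=29 d=8, r--
l=1 r=5: 1+26=27 d=6, r--

r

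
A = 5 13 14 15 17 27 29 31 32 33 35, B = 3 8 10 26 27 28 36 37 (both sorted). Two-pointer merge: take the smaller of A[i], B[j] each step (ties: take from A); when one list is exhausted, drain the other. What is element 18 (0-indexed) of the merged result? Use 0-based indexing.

i=0 j=0: A[i]=5>B[j]=3 take 3, j++
i=0 j=1: A[i]=5<=B[j]=8 take 5, i++
i=1 j=1: A[i]=13>B[j]=8 take 8, j++
i=1 j=2: A[i]=13>B[j]=10 take 10, j++
i=1 j=3: A[i]=13<=B[j]=26 take 13, i++
i=2 j=3: A[i]=14<=B[j]=26 take 14, i++
i=3 j=3: A[i]=15<=B[j]=26 take 15, i++
i=4 j=3: A[i]=17<=B[j]=26 take 17, i++
i=5 j=3: A[i]=27>B[j]=26 take 26, j++
i=5 j=4: A[i]=27<=B[j]=27 take 27, i++
i=6 j=4: A[i]=29>B[j]=27 take 27, j++
i=6 j=5: A[i]=29>B[j]=28 take 28, j++
i=6 j=6: A[i]=29<=B[j]=36 take 29, i++
i=7 j=6: A[i]=31<=B[j]=36 take 31, i++
i=8 j=6: A[i]=32<=B[j]=36 take 32, i++
i=9 j=6: A[i]=33<=B[j]=36 take 33, i++
i=10 j=6: A[i]=35<=B[j]=36 take 35, i++
i=11 j=6: A done, take B[j]=36, j++
i=11 j=7: A done, take B[j]=37, j++

merged[18] = 37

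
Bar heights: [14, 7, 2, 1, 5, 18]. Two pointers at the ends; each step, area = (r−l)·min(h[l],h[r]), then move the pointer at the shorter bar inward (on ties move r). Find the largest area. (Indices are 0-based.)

max area = 70

[0,5] min(14,18)*5=70 best=70 * → l++
[1,5] min(7,18)*4=28 best=70 → l++
[2,5] min(2,18)*3=6 best=70 → l++
[3,5] min(1,18)*2=2 best=70 → l++
[4,5] min(5,18)*1=5 best=70 → l++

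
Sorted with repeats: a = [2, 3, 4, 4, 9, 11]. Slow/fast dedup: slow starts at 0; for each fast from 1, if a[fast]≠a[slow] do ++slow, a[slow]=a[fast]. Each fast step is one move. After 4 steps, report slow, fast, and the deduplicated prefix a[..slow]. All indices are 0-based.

slow=0 fast=1: a[fast]=3≠a[slow]=2 write a[1]=3, slow++,fast++
slow=1 fast=2: a[fast]=4≠a[slow]=3 write a[2]=4, slow++,fast++
slow=2 fast=3: a[fast]=4=a[slow] dup, fast++
slow=2 fast=4: a[fast]=9≠a[slow]=4 write a[3]=9, slow++,fast++

slow=3, fast=5, prefix=[2, 3, 4, 9]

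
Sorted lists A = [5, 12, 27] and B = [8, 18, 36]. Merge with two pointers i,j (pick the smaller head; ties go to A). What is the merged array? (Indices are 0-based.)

[i=0,j=0] A[i]=5<=B[j]=8 take 5 → i++
[i=1,j=0] A[i]=12>B[j]=8 take 8 → j++
[i=1,j=1] A[i]=12<=B[j]=18 take 12 → i++
[i=2,j=1] A[i]=27>B[j]=18 take 18 → j++
[i=2,j=2] A[i]=27<=B[j]=36 take 27 → i++
[i=3,j=2] A done, take B[j]=36 → j++

[5, 8, 12, 18, 27, 36]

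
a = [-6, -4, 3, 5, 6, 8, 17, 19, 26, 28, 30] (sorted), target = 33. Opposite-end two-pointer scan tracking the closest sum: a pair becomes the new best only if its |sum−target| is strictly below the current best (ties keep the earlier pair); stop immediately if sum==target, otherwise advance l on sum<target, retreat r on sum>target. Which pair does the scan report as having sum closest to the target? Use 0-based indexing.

pair (3, 30) with sum 33 (|Δ|=0)

l=0 r=10: -6+30=24 d=9 *, l++
l=1 r=10: -4+30=26 d=7 *, l++
l=2 r=10: 3+30=33 d=0 *, stop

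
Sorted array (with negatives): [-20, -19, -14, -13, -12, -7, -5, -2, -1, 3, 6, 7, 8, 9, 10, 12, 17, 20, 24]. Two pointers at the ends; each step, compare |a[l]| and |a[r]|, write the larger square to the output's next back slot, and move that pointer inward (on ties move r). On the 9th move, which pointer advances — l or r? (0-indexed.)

l

l=0 r=18: |-20|<=|24| out[18]=576, r--
l=0 r=17: |-20|<=|20| out[17]=400, r--
l=0 r=16: |-20|>|17| out[16]=400, l++
l=1 r=16: |-19|>|17| out[15]=361, l++
l=2 r=16: |-14|<=|17| out[14]=289, r--
l=2 r=15: |-14|>|12| out[13]=196, l++
l=3 r=15: |-13|>|12| out[12]=169, l++
l=4 r=15: |-12|<=|12| out[11]=144, r--
l=4 r=14: |-12|>|10| out[10]=144, l++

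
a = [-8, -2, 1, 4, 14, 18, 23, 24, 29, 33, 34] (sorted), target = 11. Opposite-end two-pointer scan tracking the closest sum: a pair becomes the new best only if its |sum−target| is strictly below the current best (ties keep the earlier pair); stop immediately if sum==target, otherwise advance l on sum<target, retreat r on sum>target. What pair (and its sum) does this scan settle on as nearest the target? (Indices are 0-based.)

pair (-8, 18) with sum 10 (|Δ|=1)

[0,10] -8+34=26 d=15 * → r--
[0,9] -8+33=25 d=14 * → r--
[0,8] -8+29=21 d=10 * → r--
[0,7] -8+24=16 d=5 * → r--
[0,6] -8+23=15 d=4 * → r--
[0,5] -8+18=10 d=1 * → l++
[1,5] -2+18=16 d=5 → r--
[1,4] -2+14=12 d=1 → r--
[1,3] -2+4=2 d=9 → l++
[2,3] 1+4=5 d=6 → l++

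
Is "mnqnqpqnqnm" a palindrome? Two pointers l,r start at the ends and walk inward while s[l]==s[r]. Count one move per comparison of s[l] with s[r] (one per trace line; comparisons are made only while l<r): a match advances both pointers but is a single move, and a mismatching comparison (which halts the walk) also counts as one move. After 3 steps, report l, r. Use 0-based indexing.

[0,10] 'm'=='m' → l++,r--
[1,9] 'n'=='n' → l++,r--
[2,8] 'q'=='q' → l++,r--

l=3, r=7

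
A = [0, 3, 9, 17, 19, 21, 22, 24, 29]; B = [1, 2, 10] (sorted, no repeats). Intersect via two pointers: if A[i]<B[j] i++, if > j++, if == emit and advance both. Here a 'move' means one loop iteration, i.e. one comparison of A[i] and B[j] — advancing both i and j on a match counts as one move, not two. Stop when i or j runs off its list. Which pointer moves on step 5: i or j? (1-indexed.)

i=1 j=1: 0<1, i++
i=2 j=1: 3>1, j++
i=2 j=2: 3>2, j++
i=2 j=3: 3<10, i++
i=3 j=3: 9<10, i++

i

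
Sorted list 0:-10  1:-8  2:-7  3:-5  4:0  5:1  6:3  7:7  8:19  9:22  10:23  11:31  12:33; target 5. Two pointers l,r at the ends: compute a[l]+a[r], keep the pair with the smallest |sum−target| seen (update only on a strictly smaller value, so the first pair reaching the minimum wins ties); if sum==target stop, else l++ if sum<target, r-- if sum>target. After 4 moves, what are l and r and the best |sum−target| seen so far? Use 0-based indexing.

l=0, r=8, best |Δ|=7

l=0 r=12: -10+33=23 d=18 *, r--
l=0 r=11: -10+31=21 d=16 *, r--
l=0 r=10: -10+23=13 d=8 *, r--
l=0 r=9: -10+22=12 d=7 *, r--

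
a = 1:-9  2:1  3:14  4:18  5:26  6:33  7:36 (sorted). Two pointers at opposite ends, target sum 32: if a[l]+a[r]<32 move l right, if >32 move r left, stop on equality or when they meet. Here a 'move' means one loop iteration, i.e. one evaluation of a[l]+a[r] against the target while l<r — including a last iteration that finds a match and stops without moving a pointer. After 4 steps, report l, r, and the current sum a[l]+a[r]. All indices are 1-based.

[1,7] -9+36=27 <32 → l++
[2,7] 1+36=37 >32 → r--
[2,6] 1+33=34 >32 → r--
[2,5] 1+26=27 <32 → l++

l=3, r=5, sum=40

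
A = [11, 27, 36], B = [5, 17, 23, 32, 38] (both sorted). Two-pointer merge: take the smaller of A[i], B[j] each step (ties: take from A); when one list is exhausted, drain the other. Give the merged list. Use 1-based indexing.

[5, 11, 17, 23, 27, 32, 36, 38]

i=1 j=1: A[i]=11>B[j]=5 take 5, j++
i=1 j=2: A[i]=11<=B[j]=17 take 11, i++
i=2 j=2: A[i]=27>B[j]=17 take 17, j++
i=2 j=3: A[i]=27>B[j]=23 take 23, j++
i=2 j=4: A[i]=27<=B[j]=32 take 27, i++
i=3 j=4: A[i]=36>B[j]=32 take 32, j++
i=3 j=5: A[i]=36<=B[j]=38 take 36, i++
i=4 j=5: A done, take B[j]=38, j++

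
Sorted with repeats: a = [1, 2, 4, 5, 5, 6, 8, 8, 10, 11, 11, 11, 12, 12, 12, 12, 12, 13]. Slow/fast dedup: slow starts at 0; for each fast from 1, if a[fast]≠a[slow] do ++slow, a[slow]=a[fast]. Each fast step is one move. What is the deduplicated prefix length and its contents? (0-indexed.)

slow=0 fast=1: a[fast]=2≠a[slow]=1 write a[1]=2, slow++,fast++
slow=1 fast=2: a[fast]=4≠a[slow]=2 write a[2]=4, slow++,fast++
slow=2 fast=3: a[fast]=5≠a[slow]=4 write a[3]=5, slow++,fast++
slow=3 fast=4: a[fast]=5=a[slow] dup, fast++
slow=3 fast=5: a[fast]=6≠a[slow]=5 write a[4]=6, slow++,fast++
slow=4 fast=6: a[fast]=8≠a[slow]=6 write a[5]=8, slow++,fast++
slow=5 fast=7: a[fast]=8=a[slow] dup, fast++
slow=5 fast=8: a[fast]=10≠a[slow]=8 write a[6]=10, slow++,fast++
slow=6 fast=9: a[fast]=11≠a[slow]=10 write a[7]=11, slow++,fast++
slow=7 fast=10: a[fast]=11=a[slow] dup, fast++
slow=7 fast=11: a[fast]=11=a[slow] dup, fast++
slow=7 fast=12: a[fast]=12≠a[slow]=11 write a[8]=12, slow++,fast++
slow=8 fast=13: a[fast]=12=a[slow] dup, fast++
slow=8 fast=14: a[fast]=12=a[slow] dup, fast++
slow=8 fast=15: a[fast]=12=a[slow] dup, fast++
slow=8 fast=16: a[fast]=12=a[slow] dup, fast++
slow=8 fast=17: a[fast]=13≠a[slow]=12 write a[9]=13, slow++,fast++

length 10; prefix = [1, 2, 4, 5, 6, 8, 10, 11, 12, 13]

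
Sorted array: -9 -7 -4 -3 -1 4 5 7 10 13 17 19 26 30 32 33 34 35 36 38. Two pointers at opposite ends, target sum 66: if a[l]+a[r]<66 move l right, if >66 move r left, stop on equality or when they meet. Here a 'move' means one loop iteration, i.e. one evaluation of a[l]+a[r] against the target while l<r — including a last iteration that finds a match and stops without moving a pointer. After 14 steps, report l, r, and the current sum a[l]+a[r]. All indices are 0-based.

l=13, r=18, sum=66

l=0 r=19: -9+38=29 <66, l++
l=1 r=19: -7+38=31 <66, l++
l=2 r=19: -4+38=34 <66, l++
l=3 r=19: -3+38=35 <66, l++
l=4 r=19: -1+38=37 <66, l++
l=5 r=19: 4+38=42 <66, l++
l=6 r=19: 5+38=43 <66, l++
l=7 r=19: 7+38=45 <66, l++
l=8 r=19: 10+38=48 <66, l++
l=9 r=19: 13+38=51 <66, l++
l=10 r=19: 17+38=55 <66, l++
l=11 r=19: 19+38=57 <66, l++
l=12 r=19: 26+38=64 <66, l++
l=13 r=19: 30+38=68 >66, r--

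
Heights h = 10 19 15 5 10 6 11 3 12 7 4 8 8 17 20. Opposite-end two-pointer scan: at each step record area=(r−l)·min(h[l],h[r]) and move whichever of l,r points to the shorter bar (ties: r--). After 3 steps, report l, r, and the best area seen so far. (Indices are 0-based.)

[0,14] min(10,20)*14=140 best=140 * → l++
[1,14] min(19,20)*13=247 best=247 * → l++
[2,14] min(15,20)*12=180 best=247 → l++

l=3, r=14, best area=247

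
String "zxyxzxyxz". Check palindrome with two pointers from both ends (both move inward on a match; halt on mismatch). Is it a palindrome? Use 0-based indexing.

[0,8] 'z'=='z' → l++,r--
[1,7] 'x'=='x' → l++,r--
[2,6] 'y'=='y' → l++,r--
[3,5] 'x'=='x' → l++,r--

palindrome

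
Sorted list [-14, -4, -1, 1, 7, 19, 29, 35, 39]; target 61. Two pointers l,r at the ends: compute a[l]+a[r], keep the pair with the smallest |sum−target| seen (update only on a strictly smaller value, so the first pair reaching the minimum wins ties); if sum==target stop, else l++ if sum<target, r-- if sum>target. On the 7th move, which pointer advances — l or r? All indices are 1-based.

r

l=1 r=9: -14+39=25 d=36 *, l++
l=2 r=9: -4+39=35 d=26 *, l++
l=3 r=9: -1+39=38 d=23 *, l++
l=4 r=9: 1+39=40 d=21 *, l++
l=5 r=9: 7+39=46 d=15 *, l++
l=6 r=9: 19+39=58 d=3 *, l++
l=7 r=9: 29+39=68 d=7, r--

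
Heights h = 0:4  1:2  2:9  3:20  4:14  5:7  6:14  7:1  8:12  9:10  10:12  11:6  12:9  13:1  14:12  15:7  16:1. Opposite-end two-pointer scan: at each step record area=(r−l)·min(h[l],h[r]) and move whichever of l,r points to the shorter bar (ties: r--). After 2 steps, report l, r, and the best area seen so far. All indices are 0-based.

l=1, r=15, best area=60

[0,16] min(4,1)*16=16 best=16 * → r--
[0,15] min(4,7)*15=60 best=60 * → l++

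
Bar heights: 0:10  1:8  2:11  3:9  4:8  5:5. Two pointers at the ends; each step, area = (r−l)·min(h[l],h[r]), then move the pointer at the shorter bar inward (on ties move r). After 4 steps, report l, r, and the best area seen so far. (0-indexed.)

[0,5] min(10,5)*5=25 best=25 * → r--
[0,4] min(10,8)*4=32 best=32 * → r--
[0,3] min(10,9)*3=27 best=32 → r--
[0,2] min(10,11)*2=20 best=32 → l++

l=1, r=2, best area=32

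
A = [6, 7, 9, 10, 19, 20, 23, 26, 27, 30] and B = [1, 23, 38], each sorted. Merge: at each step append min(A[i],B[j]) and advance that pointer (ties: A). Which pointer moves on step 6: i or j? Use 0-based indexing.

i

i=0 j=0: A[i]=6>B[j]=1 take 1, j++
i=0 j=1: A[i]=6<=B[j]=23 take 6, i++
i=1 j=1: A[i]=7<=B[j]=23 take 7, i++
i=2 j=1: A[i]=9<=B[j]=23 take 9, i++
i=3 j=1: A[i]=10<=B[j]=23 take 10, i++
i=4 j=1: A[i]=19<=B[j]=23 take 19, i++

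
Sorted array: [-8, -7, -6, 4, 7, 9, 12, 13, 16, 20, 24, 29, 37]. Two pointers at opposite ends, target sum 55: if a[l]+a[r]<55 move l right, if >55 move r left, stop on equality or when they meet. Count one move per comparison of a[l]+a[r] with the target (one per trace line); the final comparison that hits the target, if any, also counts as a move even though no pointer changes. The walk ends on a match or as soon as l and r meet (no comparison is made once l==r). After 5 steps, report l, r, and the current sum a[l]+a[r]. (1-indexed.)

[1,13] -8+37=29 <55 → l++
[2,13] -7+37=30 <55 → l++
[3,13] -6+37=31 <55 → l++
[4,13] 4+37=41 <55 → l++
[5,13] 7+37=44 <55 → l++

l=6, r=13, sum=46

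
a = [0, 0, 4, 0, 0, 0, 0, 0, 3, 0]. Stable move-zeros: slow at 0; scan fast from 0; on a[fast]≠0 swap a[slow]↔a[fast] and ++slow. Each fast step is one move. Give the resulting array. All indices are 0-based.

slow=0 fast=0: a[fast]=0, fast++
slow=0 fast=1: a[fast]=0, fast++
slow=0 fast=2: a[fast]=4≠0 swap→a[0]=4, slow++,fast++
slow=1 fast=3: a[fast]=0, fast++
slow=1 fast=4: a[fast]=0, fast++
slow=1 fast=5: a[fast]=0, fast++
slow=1 fast=6: a[fast]=0, fast++
slow=1 fast=7: a[fast]=0, fast++
slow=1 fast=8: a[fast]=3≠0 swap→a[1]=3, slow++,fast++
slow=2 fast=9: a[fast]=0, fast++

[4, 3, 0, 0, 0, 0, 0, 0, 0, 0]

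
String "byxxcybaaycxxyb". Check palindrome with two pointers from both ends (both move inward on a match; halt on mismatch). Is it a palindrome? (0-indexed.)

l=0 r=14: 'b'=='b', l++,r--
l=1 r=13: 'y'=='y', l++,r--
l=2 r=12: 'x'=='x', l++,r--
l=3 r=11: 'x'=='x', l++,r--
l=4 r=10: 'c'=='c', l++,r--
l=5 r=9: 'y'=='y', l++,r--
l=6 r=8: 'b'!='a', stop

not a palindrome (mismatch at 6,8)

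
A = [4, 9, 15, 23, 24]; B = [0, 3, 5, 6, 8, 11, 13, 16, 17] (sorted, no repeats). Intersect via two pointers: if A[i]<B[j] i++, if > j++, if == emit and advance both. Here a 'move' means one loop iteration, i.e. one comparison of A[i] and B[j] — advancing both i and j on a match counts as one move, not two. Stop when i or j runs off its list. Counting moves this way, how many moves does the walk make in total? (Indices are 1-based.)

i=1 j=1: 4>0, j++
i=1 j=2: 4>3, j++
i=1 j=3: 4<5, i++
i=2 j=3: 9>5, j++
i=2 j=4: 9>6, j++
i=2 j=5: 9>8, j++
i=2 j=6: 9<11, i++
i=3 j=6: 15>11, j++
i=3 j=7: 15>13, j++
i=3 j=8: 15<16, i++
i=4 j=8: 23>16, j++
i=4 j=9: 23>17, j++

12 moves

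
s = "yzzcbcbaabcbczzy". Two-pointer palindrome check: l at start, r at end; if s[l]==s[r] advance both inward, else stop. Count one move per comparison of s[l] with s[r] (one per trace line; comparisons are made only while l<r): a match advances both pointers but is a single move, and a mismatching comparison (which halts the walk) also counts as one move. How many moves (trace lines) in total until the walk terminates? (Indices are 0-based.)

8 moves

l=0 r=15: 'y'=='y', l++,r--
l=1 r=14: 'z'=='z', l++,r--
l=2 r=13: 'z'=='z', l++,r--
l=3 r=12: 'c'=='c', l++,r--
l=4 r=11: 'b'=='b', l++,r--
l=5 r=10: 'c'=='c', l++,r--
l=6 r=9: 'b'=='b', l++,r--
l=7 r=8: 'a'=='a', l++,r--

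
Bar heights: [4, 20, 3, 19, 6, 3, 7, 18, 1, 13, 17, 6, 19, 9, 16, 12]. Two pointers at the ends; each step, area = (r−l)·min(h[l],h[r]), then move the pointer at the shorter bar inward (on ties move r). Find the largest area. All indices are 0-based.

max area = 209

[0,15] min(4,12)*15=60 best=60 * → l++
[1,15] min(20,12)*14=168 best=168 * → r--
[1,14] min(20,16)*13=208 best=208 * → r--
[1,13] min(20,9)*12=108 best=208 → r--
[1,12] min(20,19)*11=209 best=209 * → r--
[1,11] min(20,6)*10=60 best=209 → r--
[1,10] min(20,17)*9=153 best=209 → r--
[1,9] min(20,13)*8=104 best=209 → r--
[1,8] min(20,1)*7=7 best=209 → r--
[1,7] min(20,18)*6=108 best=209 → r--
[1,6] min(20,7)*5=35 best=209 → r--
[1,5] min(20,3)*4=12 best=209 → r--
[1,4] min(20,6)*3=18 best=209 → r--
[1,3] min(20,19)*2=38 best=209 → r--
[1,2] min(20,3)*1=3 best=209 → r--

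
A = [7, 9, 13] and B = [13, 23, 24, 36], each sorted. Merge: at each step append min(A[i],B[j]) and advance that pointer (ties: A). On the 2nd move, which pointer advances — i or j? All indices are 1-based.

i

[i=1,j=1] A[i]=7<=B[j]=13 take 7 → i++
[i=2,j=1] A[i]=9<=B[j]=13 take 9 → i++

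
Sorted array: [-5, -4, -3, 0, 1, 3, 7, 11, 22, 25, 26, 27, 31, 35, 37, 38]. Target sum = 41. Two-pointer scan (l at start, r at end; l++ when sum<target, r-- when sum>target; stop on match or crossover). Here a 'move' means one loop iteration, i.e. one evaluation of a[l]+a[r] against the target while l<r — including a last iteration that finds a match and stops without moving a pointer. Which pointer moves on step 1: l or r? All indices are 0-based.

[0,15] -5+38=33 <41 → l++

l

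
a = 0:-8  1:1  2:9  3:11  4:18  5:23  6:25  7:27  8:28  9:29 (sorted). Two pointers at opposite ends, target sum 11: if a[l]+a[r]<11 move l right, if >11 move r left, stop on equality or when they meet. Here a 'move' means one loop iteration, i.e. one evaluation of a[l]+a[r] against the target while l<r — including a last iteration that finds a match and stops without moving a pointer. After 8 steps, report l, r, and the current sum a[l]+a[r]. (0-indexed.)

l=1, r=2, sum=10

l=0 r=9: -8+29=21 >11, r--
l=0 r=8: -8+28=20 >11, r--
l=0 r=7: -8+27=19 >11, r--
l=0 r=6: -8+25=17 >11, r--
l=0 r=5: -8+23=15 >11, r--
l=0 r=4: -8+18=10 <11, l++
l=1 r=4: 1+18=19 >11, r--
l=1 r=3: 1+11=12 >11, r--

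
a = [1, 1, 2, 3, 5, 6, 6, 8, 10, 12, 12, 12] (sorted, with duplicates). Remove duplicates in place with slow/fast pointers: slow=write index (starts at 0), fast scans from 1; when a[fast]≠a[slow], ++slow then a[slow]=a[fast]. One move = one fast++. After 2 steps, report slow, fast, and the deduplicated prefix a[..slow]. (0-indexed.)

slow=0 fast=1: a[fast]=1=a[slow] dup, fast++
slow=0 fast=2: a[fast]=2≠a[slow]=1 write a[1]=2, slow++,fast++

slow=1, fast=3, prefix=[1, 2]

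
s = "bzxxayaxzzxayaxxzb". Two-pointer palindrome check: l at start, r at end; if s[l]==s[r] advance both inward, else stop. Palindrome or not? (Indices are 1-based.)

l=1 r=18: 'b'=='b', l++,r--
l=2 r=17: 'z'=='z', l++,r--
l=3 r=16: 'x'=='x', l++,r--
l=4 r=15: 'x'=='x', l++,r--
l=5 r=14: 'a'=='a', l++,r--
l=6 r=13: 'y'=='y', l++,r--
l=7 r=12: 'a'=='a', l++,r--
l=8 r=11: 'x'=='x', l++,r--
l=9 r=10: 'z'=='z', l++,r--

palindrome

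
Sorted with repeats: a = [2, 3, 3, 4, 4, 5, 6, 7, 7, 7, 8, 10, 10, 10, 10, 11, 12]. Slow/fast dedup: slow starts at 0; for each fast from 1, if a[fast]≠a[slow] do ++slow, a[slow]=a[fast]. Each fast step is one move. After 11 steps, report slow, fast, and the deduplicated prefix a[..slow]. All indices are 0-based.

slow=0 fast=1: a[fast]=3≠a[slow]=2 write a[1]=3, slow++,fast++
slow=1 fast=2: a[fast]=3=a[slow] dup, fast++
slow=1 fast=3: a[fast]=4≠a[slow]=3 write a[2]=4, slow++,fast++
slow=2 fast=4: a[fast]=4=a[slow] dup, fast++
slow=2 fast=5: a[fast]=5≠a[slow]=4 write a[3]=5, slow++,fast++
slow=3 fast=6: a[fast]=6≠a[slow]=5 write a[4]=6, slow++,fast++
slow=4 fast=7: a[fast]=7≠a[slow]=6 write a[5]=7, slow++,fast++
slow=5 fast=8: a[fast]=7=a[slow] dup, fast++
slow=5 fast=9: a[fast]=7=a[slow] dup, fast++
slow=5 fast=10: a[fast]=8≠a[slow]=7 write a[6]=8, slow++,fast++
slow=6 fast=11: a[fast]=10≠a[slow]=8 write a[7]=10, slow++,fast++

slow=7, fast=12, prefix=[2, 3, 4, 5, 6, 7, 8, 10]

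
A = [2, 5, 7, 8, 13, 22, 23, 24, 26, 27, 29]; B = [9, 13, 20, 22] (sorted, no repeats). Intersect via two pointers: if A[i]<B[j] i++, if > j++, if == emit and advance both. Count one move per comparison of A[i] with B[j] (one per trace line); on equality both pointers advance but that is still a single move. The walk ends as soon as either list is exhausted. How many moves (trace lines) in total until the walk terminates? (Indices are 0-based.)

8 moves

i=0 j=0: 2<9, i++
i=1 j=0: 5<9, i++
i=2 j=0: 7<9, i++
i=3 j=0: 8<9, i++
i=4 j=0: 13>9, j++
i=4 j=1: 13==13 emit, i++,j++
i=5 j=2: 22>20, j++
i=5 j=3: 22==22 emit, i++,j++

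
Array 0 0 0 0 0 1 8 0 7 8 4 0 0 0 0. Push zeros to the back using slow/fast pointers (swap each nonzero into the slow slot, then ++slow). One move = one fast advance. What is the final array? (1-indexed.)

[1, 8, 7, 8, 4, 0, 0, 0, 0, 0, 0, 0, 0, 0, 0]

(s=1,f=1) a[fast]=0 → fast++
(s=1,f=2) a[fast]=0 → fast++
(s=1,f=3) a[fast]=0 → fast++
(s=1,f=4) a[fast]=0 → fast++
(s=1,f=5) a[fast]=0 → fast++
(s=1,f=6) a[fast]=1≠0 swap→a[1]=1 → slow++,fast++
(s=2,f=7) a[fast]=8≠0 swap→a[2]=8 → slow++,fast++
(s=3,f=8) a[fast]=0 → fast++
(s=3,f=9) a[fast]=7≠0 swap→a[3]=7 → slow++,fast++
(s=4,f=10) a[fast]=8≠0 swap→a[4]=8 → slow++,fast++
(s=5,f=11) a[fast]=4≠0 swap→a[5]=4 → slow++,fast++
(s=6,f=12) a[fast]=0 → fast++
(s=6,f=13) a[fast]=0 → fast++
(s=6,f=14) a[fast]=0 → fast++
(s=6,f=15) a[fast]=0 → fast++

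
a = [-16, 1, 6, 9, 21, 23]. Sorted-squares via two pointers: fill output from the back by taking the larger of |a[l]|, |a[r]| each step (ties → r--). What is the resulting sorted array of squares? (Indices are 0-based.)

l=0 r=5: |-16|<=|23| out[5]=529, r--
l=0 r=4: |-16|<=|21| out[4]=441, r--
l=0 r=3: |-16|>|9| out[3]=256, l++
l=1 r=3: |1|<=|9| out[2]=81, r--
l=1 r=2: |1|<=|6| out[1]=36, r--
l=1 r=1: |1|<=|1| out[0]=1, r--

[1, 36, 81, 256, 441, 529]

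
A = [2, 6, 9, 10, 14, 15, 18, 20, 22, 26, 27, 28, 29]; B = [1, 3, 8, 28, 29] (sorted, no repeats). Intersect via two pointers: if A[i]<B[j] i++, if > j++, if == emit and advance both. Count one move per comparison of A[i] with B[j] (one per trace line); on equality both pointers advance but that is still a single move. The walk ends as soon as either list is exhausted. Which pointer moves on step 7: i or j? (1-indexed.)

i

i=1 j=1: 2>1, j++
i=1 j=2: 2<3, i++
i=2 j=2: 6>3, j++
i=2 j=3: 6<8, i++
i=3 j=3: 9>8, j++
i=3 j=4: 9<28, i++
i=4 j=4: 10<28, i++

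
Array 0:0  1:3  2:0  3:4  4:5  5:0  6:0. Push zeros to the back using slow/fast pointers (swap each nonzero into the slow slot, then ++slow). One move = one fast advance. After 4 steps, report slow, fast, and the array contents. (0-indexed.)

slow=2, fast=4, a=[3, 4, 0, 0, 5, 0, 0]

slow=0 fast=0: a[fast]=0, fast++
slow=0 fast=1: a[fast]=3≠0 swap→a[0]=3, slow++,fast++
slow=1 fast=2: a[fast]=0, fast++
slow=1 fast=3: a[fast]=4≠0 swap→a[1]=4, slow++,fast++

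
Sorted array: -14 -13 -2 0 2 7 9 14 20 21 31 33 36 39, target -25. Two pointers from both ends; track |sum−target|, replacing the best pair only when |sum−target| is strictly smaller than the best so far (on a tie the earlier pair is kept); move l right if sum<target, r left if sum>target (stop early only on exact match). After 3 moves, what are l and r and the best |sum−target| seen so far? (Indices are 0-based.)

l=0, r=10, best |Δ|=44

l=0 r=13: -14+39=25 d=50 *, r--
l=0 r=12: -14+36=22 d=47 *, r--
l=0 r=11: -14+33=19 d=44 *, r--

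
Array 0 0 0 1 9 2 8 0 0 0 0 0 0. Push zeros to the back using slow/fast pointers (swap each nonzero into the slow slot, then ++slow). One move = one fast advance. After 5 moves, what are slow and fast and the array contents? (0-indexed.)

(s=0,f=0) a[fast]=0 → fast++
(s=0,f=1) a[fast]=0 → fast++
(s=0,f=2) a[fast]=0 → fast++
(s=0,f=3) a[fast]=1≠0 swap→a[0]=1 → slow++,fast++
(s=1,f=4) a[fast]=9≠0 swap→a[1]=9 → slow++,fast++

slow=2, fast=5, a=[1, 9, 0, 0, 0, 2, 8, 0, 0, 0, 0, 0, 0]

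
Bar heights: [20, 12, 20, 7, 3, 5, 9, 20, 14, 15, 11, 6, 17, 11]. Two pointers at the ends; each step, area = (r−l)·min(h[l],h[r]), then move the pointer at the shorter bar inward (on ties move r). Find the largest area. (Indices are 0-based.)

[0,13] min(20,11)*13=143 best=143 * → r--
[0,12] min(20,17)*12=204 best=204 * → r--
[0,11] min(20,6)*11=66 best=204 → r--
[0,10] min(20,11)*10=110 best=204 → r--
[0,9] min(20,15)*9=135 best=204 → r--
[0,8] min(20,14)*8=112 best=204 → r--
[0,7] min(20,20)*7=140 best=204 → r--
[0,6] min(20,9)*6=54 best=204 → r--
[0,5] min(20,5)*5=25 best=204 → r--
[0,4] min(20,3)*4=12 best=204 → r--
[0,3] min(20,7)*3=21 best=204 → r--
[0,2] min(20,20)*2=40 best=204 → r--
[0,1] min(20,12)*1=12 best=204 → r--

max area = 204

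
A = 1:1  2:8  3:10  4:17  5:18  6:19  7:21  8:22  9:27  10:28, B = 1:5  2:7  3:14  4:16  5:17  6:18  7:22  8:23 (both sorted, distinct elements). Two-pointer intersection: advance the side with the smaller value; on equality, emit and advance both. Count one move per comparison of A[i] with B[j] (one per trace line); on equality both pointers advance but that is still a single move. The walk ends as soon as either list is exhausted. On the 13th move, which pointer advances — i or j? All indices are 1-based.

j

i=1 j=1: 1<5, i++
i=2 j=1: 8>5, j++
i=2 j=2: 8>7, j++
i=2 j=3: 8<14, i++
i=3 j=3: 10<14, i++
i=4 j=3: 17>14, j++
i=4 j=4: 17>16, j++
i=4 j=5: 17==17 emit, i++,j++
i=5 j=6: 18==18 emit, i++,j++
i=6 j=7: 19<22, i++
i=7 j=7: 21<22, i++
i=8 j=7: 22==22 emit, i++,j++
i=9 j=8: 27>23, j++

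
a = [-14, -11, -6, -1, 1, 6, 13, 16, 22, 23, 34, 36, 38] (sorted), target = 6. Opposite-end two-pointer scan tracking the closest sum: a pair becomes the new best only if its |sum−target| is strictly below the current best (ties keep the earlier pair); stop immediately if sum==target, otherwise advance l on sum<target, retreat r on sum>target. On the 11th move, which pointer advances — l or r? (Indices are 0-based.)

l

[0,12] -14+38=24 d=18 * → r--
[0,11] -14+36=22 d=16 * → r--
[0,10] -14+34=20 d=14 * → r--
[0,9] -14+23=9 d=3 * → r--
[0,8] -14+22=8 d=2 * → r--
[0,7] -14+16=2 d=4 → l++
[1,7] -11+16=5 d=1 * → l++
[2,7] -6+16=10 d=4 → r--
[2,6] -6+13=7 d=1 → r--
[2,5] -6+6=0 d=6 → l++
[3,5] -1+6=5 d=1 → l++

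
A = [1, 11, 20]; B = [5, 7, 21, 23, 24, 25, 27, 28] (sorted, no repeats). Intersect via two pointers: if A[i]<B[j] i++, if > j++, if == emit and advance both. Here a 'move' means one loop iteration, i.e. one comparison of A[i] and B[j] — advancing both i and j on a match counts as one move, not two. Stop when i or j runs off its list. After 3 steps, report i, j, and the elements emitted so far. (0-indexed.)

i=1, j=2, emitted=[]

i=0 j=0: 1<5, i++
i=1 j=0: 11>5, j++
i=1 j=1: 11>7, j++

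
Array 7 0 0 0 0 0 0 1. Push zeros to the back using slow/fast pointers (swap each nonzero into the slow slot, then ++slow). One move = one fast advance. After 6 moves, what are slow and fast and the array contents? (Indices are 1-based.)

slow=2, fast=7, a=[7, 0, 0, 0, 0, 0, 0, 1]

slow=1 fast=1: a[fast]=7≠0 swap→a[1]=7, slow++,fast++
slow=2 fast=2: a[fast]=0, fast++
slow=2 fast=3: a[fast]=0, fast++
slow=2 fast=4: a[fast]=0, fast++
slow=2 fast=5: a[fast]=0, fast++
slow=2 fast=6: a[fast]=0, fast++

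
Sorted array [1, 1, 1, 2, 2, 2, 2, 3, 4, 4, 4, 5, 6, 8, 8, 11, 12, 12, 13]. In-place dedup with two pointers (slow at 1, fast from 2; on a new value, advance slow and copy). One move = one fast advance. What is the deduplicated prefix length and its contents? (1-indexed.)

length 10; prefix = [1, 2, 3, 4, 5, 6, 8, 11, 12, 13]

(s=1,f=2) a[fast]=1=a[slow] dup → fast++
(s=1,f=3) a[fast]=1=a[slow] dup → fast++
(s=1,f=4) a[fast]=2≠a[slow]=1 write a[2]=2 → slow++,fast++
(s=2,f=5) a[fast]=2=a[slow] dup → fast++
(s=2,f=6) a[fast]=2=a[slow] dup → fast++
(s=2,f=7) a[fast]=2=a[slow] dup → fast++
(s=2,f=8) a[fast]=3≠a[slow]=2 write a[3]=3 → slow++,fast++
(s=3,f=9) a[fast]=4≠a[slow]=3 write a[4]=4 → slow++,fast++
(s=4,f=10) a[fast]=4=a[slow] dup → fast++
(s=4,f=11) a[fast]=4=a[slow] dup → fast++
(s=4,f=12) a[fast]=5≠a[slow]=4 write a[5]=5 → slow++,fast++
(s=5,f=13) a[fast]=6≠a[slow]=5 write a[6]=6 → slow++,fast++
(s=6,f=14) a[fast]=8≠a[slow]=6 write a[7]=8 → slow++,fast++
(s=7,f=15) a[fast]=8=a[slow] dup → fast++
(s=7,f=16) a[fast]=11≠a[slow]=8 write a[8]=11 → slow++,fast++
(s=8,f=17) a[fast]=12≠a[slow]=11 write a[9]=12 → slow++,fast++
(s=9,f=18) a[fast]=12=a[slow] dup → fast++
(s=9,f=19) a[fast]=13≠a[slow]=12 write a[10]=13 → slow++,fast++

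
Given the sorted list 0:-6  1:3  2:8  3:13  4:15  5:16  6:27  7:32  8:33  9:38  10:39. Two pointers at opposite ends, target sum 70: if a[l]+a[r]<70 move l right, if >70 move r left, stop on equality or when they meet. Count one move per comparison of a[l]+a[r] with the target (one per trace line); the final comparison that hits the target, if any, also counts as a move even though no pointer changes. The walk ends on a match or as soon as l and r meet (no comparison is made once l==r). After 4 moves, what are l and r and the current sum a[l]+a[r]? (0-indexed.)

l=4, r=10, sum=54

l=0 r=10: -6+39=33 <70, l++
l=1 r=10: 3+39=42 <70, l++
l=2 r=10: 8+39=47 <70, l++
l=3 r=10: 13+39=52 <70, l++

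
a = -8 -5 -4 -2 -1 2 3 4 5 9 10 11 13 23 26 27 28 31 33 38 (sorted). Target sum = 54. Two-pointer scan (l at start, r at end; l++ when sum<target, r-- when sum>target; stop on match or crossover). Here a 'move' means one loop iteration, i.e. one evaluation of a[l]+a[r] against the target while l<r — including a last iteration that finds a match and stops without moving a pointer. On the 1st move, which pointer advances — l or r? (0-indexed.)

[0,19] -8+38=30 <54 → l++

l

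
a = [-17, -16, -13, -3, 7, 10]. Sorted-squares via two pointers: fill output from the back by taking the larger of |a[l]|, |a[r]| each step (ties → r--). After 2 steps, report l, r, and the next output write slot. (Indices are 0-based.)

[0,5] |-17|>|10| out[5]=289 → l++
[1,5] |-16|>|10| out[4]=256 → l++

l=2, r=5, next write slot=3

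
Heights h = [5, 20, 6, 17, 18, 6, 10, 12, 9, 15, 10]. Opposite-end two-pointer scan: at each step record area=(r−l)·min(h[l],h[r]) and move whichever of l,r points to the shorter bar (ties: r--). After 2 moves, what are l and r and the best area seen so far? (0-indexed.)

[0,10] min(5,10)*10=50 best=50 * → l++
[1,10] min(20,10)*9=90 best=90 * → r--

l=1, r=9, best area=90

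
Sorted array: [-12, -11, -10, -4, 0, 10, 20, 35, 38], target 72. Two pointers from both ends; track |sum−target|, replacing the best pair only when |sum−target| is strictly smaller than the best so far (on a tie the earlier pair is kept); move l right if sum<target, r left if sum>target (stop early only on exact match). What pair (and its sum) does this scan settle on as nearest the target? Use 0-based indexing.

l=0 r=8: -12+38=26 d=46 *, l++
l=1 r=8: -11+38=27 d=45 *, l++
l=2 r=8: -10+38=28 d=44 *, l++
l=3 r=8: -4+38=34 d=38 *, l++
l=4 r=8: 0+38=38 d=34 *, l++
l=5 r=8: 10+38=48 d=24 *, l++
l=6 r=8: 20+38=58 d=14 *, l++
l=7 r=8: 35+38=73 d=1 *, r--

pair (35, 38) with sum 73 (|Δ|=1)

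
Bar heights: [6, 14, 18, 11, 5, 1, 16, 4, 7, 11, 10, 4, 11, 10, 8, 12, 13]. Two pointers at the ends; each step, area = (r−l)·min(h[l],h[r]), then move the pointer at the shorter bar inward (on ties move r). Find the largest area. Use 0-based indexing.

[0,16] min(6,13)*16=96 best=96 * → l++
[1,16] min(14,13)*15=195 best=195 * → r--
[1,15] min(14,12)*14=168 best=195 → r--
[1,14] min(14,8)*13=104 best=195 → r--
[1,13] min(14,10)*12=120 best=195 → r--
[1,12] min(14,11)*11=121 best=195 → r--
[1,11] min(14,4)*10=40 best=195 → r--
[1,10] min(14,10)*9=90 best=195 → r--
[1,9] min(14,11)*8=88 best=195 → r--
[1,8] min(14,7)*7=49 best=195 → r--
[1,7] min(14,4)*6=24 best=195 → r--
[1,6] min(14,16)*5=70 best=195 → l++
[2,6] min(18,16)*4=64 best=195 → r--
[2,5] min(18,1)*3=3 best=195 → r--
[2,4] min(18,5)*2=10 best=195 → r--
[2,3] min(18,11)*1=11 best=195 → r--

max area = 195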